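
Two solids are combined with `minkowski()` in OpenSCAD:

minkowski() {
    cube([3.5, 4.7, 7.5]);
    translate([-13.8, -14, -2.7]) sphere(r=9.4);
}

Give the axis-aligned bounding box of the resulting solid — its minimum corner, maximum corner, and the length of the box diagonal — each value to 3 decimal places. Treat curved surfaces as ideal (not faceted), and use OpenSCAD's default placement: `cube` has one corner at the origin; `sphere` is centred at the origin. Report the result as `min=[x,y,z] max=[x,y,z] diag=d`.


A = translate([-13.8, -14, -2.7]) sphere(r=9.4) → bbox [-23.2,-23.4,-12.1] .. [-4.4,-4.6,6.7]
B = cube([3.5, 4.7, 7.5]) → bbox [0,0,0] .. [3.5,4.7,7.5]
lo = A.lo+B.lo = [-23.2+0, -23.4+0, -12.1+0] = [-23.200,-23.400,-12.100]
hi = A.hi+B.hi = [-4.4+3.5, -4.6+4.7, 6.7+7.5] = [-0.900,0.100,14.200]
diag = √(22.3²+23.5²+26.3²) = √1741.23 = 41.728

min=[-23.200,-23.400,-12.100] max=[-0.900,0.100,14.200] diag=41.728


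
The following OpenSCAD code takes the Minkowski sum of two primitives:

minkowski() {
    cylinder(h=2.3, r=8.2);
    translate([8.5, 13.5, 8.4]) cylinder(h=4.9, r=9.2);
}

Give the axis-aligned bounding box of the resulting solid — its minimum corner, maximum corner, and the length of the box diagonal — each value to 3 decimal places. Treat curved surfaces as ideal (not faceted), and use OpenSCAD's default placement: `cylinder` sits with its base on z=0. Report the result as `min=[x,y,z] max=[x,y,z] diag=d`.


min=[-8.900,-3.900,8.400] max=[25.900,30.900,15.600] diag=49.739

A = translate([8.5, 13.5, 8.4]) cylinder(h=4.9, r=9.2) → bbox [-0.7,4.3,8.4] .. [17.7,22.7,13.3]
B = cylinder(h=2.3, r=8.2) → bbox [-8.2,-8.2,0] .. [8.2,8.2,2.3]
lo = A.lo+B.lo = [-0.7-8.2, 4.3-8.2, 8.4+0] = [-8.900,-3.900,8.400]
hi = A.hi+B.hi = [17.7+8.2, 22.7+8.2, 13.3+2.3] = [25.900,30.900,15.600]
diag = √(34.8²+34.8²+7.2²) = √2473.92 = 49.739


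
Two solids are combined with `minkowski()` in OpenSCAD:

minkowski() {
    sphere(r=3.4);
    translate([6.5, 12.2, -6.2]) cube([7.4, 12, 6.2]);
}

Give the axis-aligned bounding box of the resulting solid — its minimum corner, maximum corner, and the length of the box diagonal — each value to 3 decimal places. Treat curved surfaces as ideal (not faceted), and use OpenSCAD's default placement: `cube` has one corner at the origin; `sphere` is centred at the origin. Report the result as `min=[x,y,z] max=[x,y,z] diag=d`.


A = translate([6.5, 12.2, -6.2]) cube([7.4, 12, 6.2]) → bbox [6.5,12.2,-6.2] .. [13.9,24.2,0]
B = sphere(r=3.4) → bbox [-3.4,-3.4,-3.4] .. [3.4,3.4,3.4]
lo = A.lo+B.lo = [6.5-3.4, 12.2-3.4, -6.2-3.4] = [3.100,8.800,-9.600]
hi = A.hi+B.hi = [13.9+3.4, 24.2+3.4, 0+3.4] = [17.300,27.600,3.400]
diag = √(14.2²+18.8²+13²) = √724.08 = 26.909

min=[3.100,8.800,-9.600] max=[17.300,27.600,3.400] diag=26.909


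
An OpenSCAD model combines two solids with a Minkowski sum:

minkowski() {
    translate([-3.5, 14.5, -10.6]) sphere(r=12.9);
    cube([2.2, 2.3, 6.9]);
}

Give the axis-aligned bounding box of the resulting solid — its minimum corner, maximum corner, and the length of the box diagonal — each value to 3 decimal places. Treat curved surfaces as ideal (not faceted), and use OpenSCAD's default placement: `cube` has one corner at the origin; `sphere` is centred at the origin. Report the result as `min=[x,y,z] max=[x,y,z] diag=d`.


A = translate([-3.5, 14.5, -10.6]) sphere(r=12.9) → bbox [-16.4,1.6,-23.5] .. [9.4,27.4,2.3]
B = cube([2.2, 2.3, 6.9]) → bbox [0,0,0] .. [2.2,2.3,6.9]
lo = A.lo+B.lo = [-16.4+0, 1.6+0, -23.5+0] = [-16.400,1.600,-23.500]
hi = A.hi+B.hi = [9.4+2.2, 27.4+2.3, 2.3+6.9] = [11.600,29.700,9.200]
diag = √(28²+28.1²+32.7²) = √2642.9 = 51.409

min=[-16.400,1.600,-23.500] max=[11.600,29.700,9.200] diag=51.409


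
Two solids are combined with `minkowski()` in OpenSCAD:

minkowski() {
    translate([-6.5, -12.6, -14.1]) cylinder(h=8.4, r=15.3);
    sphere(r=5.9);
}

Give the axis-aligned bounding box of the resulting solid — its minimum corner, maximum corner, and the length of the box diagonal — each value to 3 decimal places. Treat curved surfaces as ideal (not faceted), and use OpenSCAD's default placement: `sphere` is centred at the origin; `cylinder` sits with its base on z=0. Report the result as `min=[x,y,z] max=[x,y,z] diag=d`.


A = translate([-6.5, -12.6, -14.1]) cylinder(h=8.4, r=15.3) → bbox [-21.8,-27.9,-14.1] .. [8.8,2.7,-5.7]
B = sphere(r=5.9) → bbox [-5.9,-5.9,-5.9] .. [5.9,5.9,5.9]
lo = A.lo+B.lo = [-21.8-5.9, -27.9-5.9, -14.1-5.9] = [-27.700,-33.800,-20.000]
hi = A.hi+B.hi = [8.8+5.9, 2.7+5.9, -5.7+5.9] = [14.700,8.600,0.200]
diag = √(42.4²+42.4²+20.2²) = √4003.56 = 63.274

min=[-27.700,-33.800,-20.000] max=[14.700,8.600,0.200] diag=63.274


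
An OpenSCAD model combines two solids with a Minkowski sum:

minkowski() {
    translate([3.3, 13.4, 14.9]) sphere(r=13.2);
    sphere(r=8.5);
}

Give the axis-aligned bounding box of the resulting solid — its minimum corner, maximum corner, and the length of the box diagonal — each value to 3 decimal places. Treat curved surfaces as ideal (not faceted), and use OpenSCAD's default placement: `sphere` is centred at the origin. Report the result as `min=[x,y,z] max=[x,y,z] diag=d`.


min=[-18.400,-8.300,-6.800] max=[25.000,35.100,36.600] diag=75.171

A = translate([3.3, 13.4, 14.9]) sphere(r=13.2) → bbox [-9.9,0.2,1.7] .. [16.5,26.6,28.1]
B = sphere(r=8.5) → bbox [-8.5,-8.5,-8.5] .. [8.5,8.5,8.5]
lo = A.lo+B.lo = [-9.9-8.5, 0.2-8.5, 1.7-8.5] = [-18.400,-8.300,-6.800]
hi = A.hi+B.hi = [16.5+8.5, 26.6+8.5, 28.1+8.5] = [25.000,35.100,36.600]
diag = √(43.4²+43.4²+43.4²) = √5650.68 = 75.171


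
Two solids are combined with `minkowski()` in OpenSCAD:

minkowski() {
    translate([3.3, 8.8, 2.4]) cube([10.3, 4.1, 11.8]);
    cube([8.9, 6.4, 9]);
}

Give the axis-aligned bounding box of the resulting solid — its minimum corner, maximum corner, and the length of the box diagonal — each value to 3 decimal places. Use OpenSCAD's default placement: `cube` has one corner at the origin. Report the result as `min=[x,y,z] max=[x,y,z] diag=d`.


A = translate([3.3, 8.8, 2.4]) cube([10.3, 4.1, 11.8]) → bbox [3.3,8.8,2.4] .. [13.6,12.9,14.2]
B = cube([8.9, 6.4, 9]) → bbox [0,0,0] .. [8.9,6.4,9]
lo = A.lo+B.lo = [3.3+0, 8.8+0, 2.4+0] = [3.300,8.800,2.400]
hi = A.hi+B.hi = [13.6+8.9, 12.9+6.4, 14.2+9] = [22.500,19.300,23.200]
diag = √(19.2²+10.5²+20.8²) = √911.53 = 30.192

min=[3.300,8.800,2.400] max=[22.500,19.300,23.200] diag=30.192


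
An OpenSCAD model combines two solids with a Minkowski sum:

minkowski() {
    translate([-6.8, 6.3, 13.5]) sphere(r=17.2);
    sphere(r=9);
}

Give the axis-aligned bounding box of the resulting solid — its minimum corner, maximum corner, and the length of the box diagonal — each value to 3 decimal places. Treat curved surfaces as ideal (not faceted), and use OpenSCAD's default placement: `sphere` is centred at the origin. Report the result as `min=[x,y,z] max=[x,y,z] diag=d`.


A = translate([-6.8, 6.3, 13.5]) sphere(r=17.2) → bbox [-24,-10.9,-3.7] .. [10.4,23.5,30.7]
B = sphere(r=9) → bbox [-9,-9,-9] .. [9,9,9]
lo = A.lo+B.lo = [-24-9, -10.9-9, -3.7-9] = [-33.000,-19.900,-12.700]
hi = A.hi+B.hi = [10.4+9, 23.5+9, 30.7+9] = [19.400,32.500,39.700]
diag = √(52.4²+52.4²+52.4²) = √8237.28 = 90.759

min=[-33.000,-19.900,-12.700] max=[19.400,32.500,39.700] diag=90.759


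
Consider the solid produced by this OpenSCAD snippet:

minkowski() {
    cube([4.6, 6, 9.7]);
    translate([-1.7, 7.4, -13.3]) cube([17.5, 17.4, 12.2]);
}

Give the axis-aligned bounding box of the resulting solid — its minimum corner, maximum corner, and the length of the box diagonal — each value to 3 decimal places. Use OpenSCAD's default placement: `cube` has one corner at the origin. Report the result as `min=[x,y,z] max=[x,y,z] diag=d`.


A = translate([-1.7, 7.4, -13.3]) cube([17.5, 17.4, 12.2]) → bbox [-1.7,7.4,-13.3] .. [15.8,24.8,-1.1]
B = cube([4.6, 6, 9.7]) → bbox [0,0,0] .. [4.6,6,9.7]
lo = A.lo+B.lo = [-1.7+0, 7.4+0, -13.3+0] = [-1.700,7.400,-13.300]
hi = A.hi+B.hi = [15.8+4.6, 24.8+6, -1.1+9.7] = [20.400,30.800,8.600]
diag = √(22.1²+23.4²+21.9²) = √1515.58 = 38.930

min=[-1.700,7.400,-13.300] max=[20.400,30.800,8.600] diag=38.930


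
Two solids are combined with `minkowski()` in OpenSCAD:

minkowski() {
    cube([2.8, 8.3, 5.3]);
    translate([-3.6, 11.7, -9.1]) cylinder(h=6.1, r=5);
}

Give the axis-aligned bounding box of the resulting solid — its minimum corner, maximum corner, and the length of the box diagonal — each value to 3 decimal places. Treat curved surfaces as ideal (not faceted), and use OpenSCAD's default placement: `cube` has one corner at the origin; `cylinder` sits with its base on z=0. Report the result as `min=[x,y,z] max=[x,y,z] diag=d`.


min=[-8.600,6.700,-9.100] max=[4.200,25.000,2.300] diag=25.074

A = translate([-3.6, 11.7, -9.1]) cylinder(h=6.1, r=5) → bbox [-8.6,6.7,-9.1] .. [1.4,16.7,-3]
B = cube([2.8, 8.3, 5.3]) → bbox [0,0,0] .. [2.8,8.3,5.3]
lo = A.lo+B.lo = [-8.6+0, 6.7+0, -9.1+0] = [-8.600,6.700,-9.100]
hi = A.hi+B.hi = [1.4+2.8, 16.7+8.3, -3+5.3] = [4.200,25.000,2.300]
diag = √(12.8²+18.3²+11.4²) = √628.69 = 25.074


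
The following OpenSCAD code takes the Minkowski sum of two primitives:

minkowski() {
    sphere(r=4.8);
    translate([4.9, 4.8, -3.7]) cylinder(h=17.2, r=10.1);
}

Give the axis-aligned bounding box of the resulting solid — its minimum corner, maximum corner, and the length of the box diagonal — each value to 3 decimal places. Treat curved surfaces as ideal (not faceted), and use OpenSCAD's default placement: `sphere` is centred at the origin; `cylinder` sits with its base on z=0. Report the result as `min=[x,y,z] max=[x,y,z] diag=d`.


min=[-10.000,-10.100,-8.500] max=[19.800,19.700,18.300] diag=49.943

A = translate([4.9, 4.8, -3.7]) cylinder(h=17.2, r=10.1) → bbox [-5.2,-5.3,-3.7] .. [15,14.9,13.5]
B = sphere(r=4.8) → bbox [-4.8,-4.8,-4.8] .. [4.8,4.8,4.8]
lo = A.lo+B.lo = [-5.2-4.8, -5.3-4.8, -3.7-4.8] = [-10.000,-10.100,-8.500]
hi = A.hi+B.hi = [15+4.8, 14.9+4.8, 13.5+4.8] = [19.800,19.700,18.300]
diag = √(29.8²+29.8²+26.8²) = √2494.32 = 49.943


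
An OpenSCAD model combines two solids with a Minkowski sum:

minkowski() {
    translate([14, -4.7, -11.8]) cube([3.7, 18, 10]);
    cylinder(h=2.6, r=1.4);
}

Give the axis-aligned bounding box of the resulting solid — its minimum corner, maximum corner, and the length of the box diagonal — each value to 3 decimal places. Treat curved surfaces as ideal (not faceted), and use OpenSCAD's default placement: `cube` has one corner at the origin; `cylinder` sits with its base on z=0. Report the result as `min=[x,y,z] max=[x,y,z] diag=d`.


A = translate([14, -4.7, -11.8]) cube([3.7, 18, 10]) → bbox [14,-4.7,-11.8] .. [17.7,13.3,-1.8]
B = cylinder(h=2.6, r=1.4) → bbox [-1.4,-1.4,0] .. [1.4,1.4,2.6]
lo = A.lo+B.lo = [14-1.4, -4.7-1.4, -11.8+0] = [12.600,-6.100,-11.800]
hi = A.hi+B.hi = [17.7+1.4, 13.3+1.4, -1.8+2.6] = [19.100,14.700,0.800]
diag = √(6.5²+20.8²+12.6²) = √633.65 = 25.172

min=[12.600,-6.100,-11.800] max=[19.100,14.700,0.800] diag=25.172


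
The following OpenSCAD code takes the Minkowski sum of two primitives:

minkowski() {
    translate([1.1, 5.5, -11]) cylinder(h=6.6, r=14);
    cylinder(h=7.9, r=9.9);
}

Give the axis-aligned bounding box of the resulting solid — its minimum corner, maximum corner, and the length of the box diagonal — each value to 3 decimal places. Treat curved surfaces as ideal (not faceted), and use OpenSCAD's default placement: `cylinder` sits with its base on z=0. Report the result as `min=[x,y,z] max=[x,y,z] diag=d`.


A = translate([1.1, 5.5, -11]) cylinder(h=6.6, r=14) → bbox [-12.9,-8.5,-11] .. [15.1,19.5,-4.4]
B = cylinder(h=7.9, r=9.9) → bbox [-9.9,-9.9,0] .. [9.9,9.9,7.9]
lo = A.lo+B.lo = [-12.9-9.9, -8.5-9.9, -11+0] = [-22.800,-18.400,-11.000]
hi = A.hi+B.hi = [15.1+9.9, 19.5+9.9, -4.4+7.9] = [25.000,29.400,3.500]
diag = √(47.8²+47.8²+14.5²) = √4779.93 = 69.137

min=[-22.800,-18.400,-11.000] max=[25.000,29.400,3.500] diag=69.137


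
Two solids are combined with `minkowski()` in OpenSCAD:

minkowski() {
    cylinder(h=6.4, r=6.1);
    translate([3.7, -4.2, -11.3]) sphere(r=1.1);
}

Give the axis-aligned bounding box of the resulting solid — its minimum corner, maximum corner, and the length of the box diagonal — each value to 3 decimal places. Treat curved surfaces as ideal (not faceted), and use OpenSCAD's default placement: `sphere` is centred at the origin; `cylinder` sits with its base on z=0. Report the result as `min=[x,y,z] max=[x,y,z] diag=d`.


min=[-3.500,-11.400,-12.400] max=[10.900,3.000,-3.800] diag=22.106

A = translate([3.7, -4.2, -11.3]) sphere(r=1.1) → bbox [2.6,-5.3,-12.4] .. [4.8,-3.1,-10.2]
B = cylinder(h=6.4, r=6.1) → bbox [-6.1,-6.1,0] .. [6.1,6.1,6.4]
lo = A.lo+B.lo = [2.6-6.1, -5.3-6.1, -12.4+0] = [-3.500,-11.400,-12.400]
hi = A.hi+B.hi = [4.8+6.1, -3.1+6.1, -10.2+6.4] = [10.900,3.000,-3.800]
diag = √(14.4²+14.4²+8.6²) = √488.68 = 22.106


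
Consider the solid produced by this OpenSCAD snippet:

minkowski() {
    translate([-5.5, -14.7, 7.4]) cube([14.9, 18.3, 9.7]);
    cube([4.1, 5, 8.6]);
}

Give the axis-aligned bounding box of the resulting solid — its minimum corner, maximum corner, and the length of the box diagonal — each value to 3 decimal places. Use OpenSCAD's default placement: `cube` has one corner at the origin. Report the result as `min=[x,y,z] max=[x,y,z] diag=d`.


min=[-5.500,-14.700,7.400] max=[13.500,8.600,25.700] diag=35.196

A = translate([-5.5, -14.7, 7.4]) cube([14.9, 18.3, 9.7]) → bbox [-5.5,-14.7,7.4] .. [9.4,3.6,17.1]
B = cube([4.1, 5, 8.6]) → bbox [0,0,0] .. [4.1,5,8.6]
lo = A.lo+B.lo = [-5.5+0, -14.7+0, 7.4+0] = [-5.500,-14.700,7.400]
hi = A.hi+B.hi = [9.4+4.1, 3.6+5, 17.1+8.6] = [13.500,8.600,25.700]
diag = √(19²+23.3²+18.3²) = √1238.78 = 35.196


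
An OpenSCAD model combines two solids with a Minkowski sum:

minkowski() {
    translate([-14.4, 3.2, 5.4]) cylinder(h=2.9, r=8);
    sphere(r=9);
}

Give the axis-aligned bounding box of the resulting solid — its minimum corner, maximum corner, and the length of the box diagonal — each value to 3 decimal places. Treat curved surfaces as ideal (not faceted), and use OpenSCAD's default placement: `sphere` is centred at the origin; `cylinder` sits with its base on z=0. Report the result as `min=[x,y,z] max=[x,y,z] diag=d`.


A = translate([-14.4, 3.2, 5.4]) cylinder(h=2.9, r=8) → bbox [-22.4,-4.8,5.4] .. [-6.4,11.2,8.3]
B = sphere(r=9) → bbox [-9,-9,-9] .. [9,9,9]
lo = A.lo+B.lo = [-22.4-9, -4.8-9, 5.4-9] = [-31.400,-13.800,-3.600]
hi = A.hi+B.hi = [-6.4+9, 11.2+9, 8.3+9] = [2.600,20.200,17.300]
diag = √(34²+34²+20.9²) = √2748.81 = 52.429

min=[-31.400,-13.800,-3.600] max=[2.600,20.200,17.300] diag=52.429


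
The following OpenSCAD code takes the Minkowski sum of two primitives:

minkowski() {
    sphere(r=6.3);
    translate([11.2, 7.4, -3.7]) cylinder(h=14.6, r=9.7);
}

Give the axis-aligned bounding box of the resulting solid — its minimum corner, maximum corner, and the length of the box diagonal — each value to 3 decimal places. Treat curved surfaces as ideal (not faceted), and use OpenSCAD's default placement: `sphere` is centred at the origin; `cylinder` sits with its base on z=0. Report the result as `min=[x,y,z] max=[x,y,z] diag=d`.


min=[-4.800,-8.600,-10.000] max=[27.200,23.400,17.200] diag=52.800

A = translate([11.2, 7.4, -3.7]) cylinder(h=14.6, r=9.7) → bbox [1.5,-2.3,-3.7] .. [20.9,17.1,10.9]
B = sphere(r=6.3) → bbox [-6.3,-6.3,-6.3] .. [6.3,6.3,6.3]
lo = A.lo+B.lo = [1.5-6.3, -2.3-6.3, -3.7-6.3] = [-4.800,-8.600,-10.000]
hi = A.hi+B.hi = [20.9+6.3, 17.1+6.3, 10.9+6.3] = [27.200,23.400,17.200]
diag = √(32²+32²+27.2²) = √2787.84 = 52.800


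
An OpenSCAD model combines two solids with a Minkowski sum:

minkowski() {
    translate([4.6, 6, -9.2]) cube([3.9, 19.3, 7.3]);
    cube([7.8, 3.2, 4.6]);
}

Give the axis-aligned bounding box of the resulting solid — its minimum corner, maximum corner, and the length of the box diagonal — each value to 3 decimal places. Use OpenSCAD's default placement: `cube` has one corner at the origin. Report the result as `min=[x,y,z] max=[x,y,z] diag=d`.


min=[4.600,6.000,-9.200] max=[16.300,28.500,2.700] diag=28.013

A = translate([4.6, 6, -9.2]) cube([3.9, 19.3, 7.3]) → bbox [4.6,6,-9.2] .. [8.5,25.3,-1.9]
B = cube([7.8, 3.2, 4.6]) → bbox [0,0,0] .. [7.8,3.2,4.6]
lo = A.lo+B.lo = [4.6+0, 6+0, -9.2+0] = [4.600,6.000,-9.200]
hi = A.hi+B.hi = [8.5+7.8, 25.3+3.2, -1.9+4.6] = [16.300,28.500,2.700]
diag = √(11.7²+22.5²+11.9²) = √784.75 = 28.013


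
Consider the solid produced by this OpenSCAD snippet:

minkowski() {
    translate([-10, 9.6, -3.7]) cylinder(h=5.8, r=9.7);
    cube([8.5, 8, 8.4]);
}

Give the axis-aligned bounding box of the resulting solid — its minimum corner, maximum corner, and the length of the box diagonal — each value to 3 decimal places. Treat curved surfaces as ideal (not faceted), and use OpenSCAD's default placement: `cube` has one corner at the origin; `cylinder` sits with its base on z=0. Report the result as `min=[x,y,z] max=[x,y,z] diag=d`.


min=[-19.700,-0.100,-3.700] max=[8.200,27.300,10.500] diag=41.603

A = translate([-10, 9.6, -3.7]) cylinder(h=5.8, r=9.7) → bbox [-19.7,-0.1,-3.7] .. [-0.3,19.3,2.1]
B = cube([8.5, 8, 8.4]) → bbox [0,0,0] .. [8.5,8,8.4]
lo = A.lo+B.lo = [-19.7+0, -0.1+0, -3.7+0] = [-19.700,-0.100,-3.700]
hi = A.hi+B.hi = [-0.3+8.5, 19.3+8, 2.1+8.4] = [8.200,27.300,10.500]
diag = √(27.9²+27.4²+14.2²) = √1730.81 = 41.603


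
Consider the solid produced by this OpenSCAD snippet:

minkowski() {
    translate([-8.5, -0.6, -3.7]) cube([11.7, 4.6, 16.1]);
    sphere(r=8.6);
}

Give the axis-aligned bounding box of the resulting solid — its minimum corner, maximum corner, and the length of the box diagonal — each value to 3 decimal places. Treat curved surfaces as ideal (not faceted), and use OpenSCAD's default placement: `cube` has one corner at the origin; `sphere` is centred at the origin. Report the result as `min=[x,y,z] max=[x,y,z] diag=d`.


A = translate([-8.5, -0.6, -3.7]) cube([11.7, 4.6, 16.1]) → bbox [-8.5,-0.6,-3.7] .. [3.2,4,12.4]
B = sphere(r=8.6) → bbox [-8.6,-8.6,-8.6] .. [8.6,8.6,8.6]
lo = A.lo+B.lo = [-8.5-8.6, -0.6-8.6, -3.7-8.6] = [-17.100,-9.200,-12.300]
hi = A.hi+B.hi = [3.2+8.6, 4+8.6, 12.4+8.6] = [11.800,12.600,21.000]
diag = √(28.9²+21.8²+33.3²) = √2419.34 = 49.187

min=[-17.100,-9.200,-12.300] max=[11.800,12.600,21.000] diag=49.187


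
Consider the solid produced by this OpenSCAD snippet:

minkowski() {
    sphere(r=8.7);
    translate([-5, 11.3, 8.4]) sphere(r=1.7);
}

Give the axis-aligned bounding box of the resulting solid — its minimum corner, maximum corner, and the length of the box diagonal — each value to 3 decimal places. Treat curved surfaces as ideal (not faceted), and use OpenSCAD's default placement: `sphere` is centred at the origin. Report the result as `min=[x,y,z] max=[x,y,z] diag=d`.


A = translate([-5, 11.3, 8.4]) sphere(r=1.7) → bbox [-6.7,9.6,6.7] .. [-3.3,13,10.1]
B = sphere(r=8.7) → bbox [-8.7,-8.7,-8.7] .. [8.7,8.7,8.7]
lo = A.lo+B.lo = [-6.7-8.7, 9.6-8.7, 6.7-8.7] = [-15.400,0.900,-2.000]
hi = A.hi+B.hi = [-3.3+8.7, 13+8.7, 10.1+8.7] = [5.400,21.700,18.800]
diag = √(20.8²+20.8²+20.8²) = √1297.92 = 36.027

min=[-15.400,0.900,-2.000] max=[5.400,21.700,18.800] diag=36.027


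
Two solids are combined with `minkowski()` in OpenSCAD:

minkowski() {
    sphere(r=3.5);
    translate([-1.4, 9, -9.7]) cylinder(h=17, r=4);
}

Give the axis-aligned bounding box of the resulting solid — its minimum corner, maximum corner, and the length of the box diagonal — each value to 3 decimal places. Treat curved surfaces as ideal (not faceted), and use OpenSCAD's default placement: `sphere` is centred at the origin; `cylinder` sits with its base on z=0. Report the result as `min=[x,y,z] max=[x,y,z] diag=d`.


A = translate([-1.4, 9, -9.7]) cylinder(h=17, r=4) → bbox [-5.4,5,-9.7] .. [2.6,13,7.3]
B = sphere(r=3.5) → bbox [-3.5,-3.5,-3.5] .. [3.5,3.5,3.5]
lo = A.lo+B.lo = [-5.4-3.5, 5-3.5, -9.7-3.5] = [-8.900,1.500,-13.200]
hi = A.hi+B.hi = [2.6+3.5, 13+3.5, 7.3+3.5] = [6.100,16.500,10.800]
diag = √(15²+15²+24²) = √1026 = 32.031

min=[-8.900,1.500,-13.200] max=[6.100,16.500,10.800] diag=32.031


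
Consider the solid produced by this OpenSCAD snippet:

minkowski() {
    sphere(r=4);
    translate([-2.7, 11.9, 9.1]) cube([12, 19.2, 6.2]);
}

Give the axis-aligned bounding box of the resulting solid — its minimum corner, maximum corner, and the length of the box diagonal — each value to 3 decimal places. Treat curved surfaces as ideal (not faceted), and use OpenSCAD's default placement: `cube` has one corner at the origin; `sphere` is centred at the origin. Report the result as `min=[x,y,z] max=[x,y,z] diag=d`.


min=[-6.700,7.900,5.100] max=[13.300,35.100,19.300] diag=36.626

A = translate([-2.7, 11.9, 9.1]) cube([12, 19.2, 6.2]) → bbox [-2.7,11.9,9.1] .. [9.3,31.1,15.3]
B = sphere(r=4) → bbox [-4,-4,-4] .. [4,4,4]
lo = A.lo+B.lo = [-2.7-4, 11.9-4, 9.1-4] = [-6.700,7.900,5.100]
hi = A.hi+B.hi = [9.3+4, 31.1+4, 15.3+4] = [13.300,35.100,19.300]
diag = √(20²+27.2²+14.2²) = √1341.48 = 36.626


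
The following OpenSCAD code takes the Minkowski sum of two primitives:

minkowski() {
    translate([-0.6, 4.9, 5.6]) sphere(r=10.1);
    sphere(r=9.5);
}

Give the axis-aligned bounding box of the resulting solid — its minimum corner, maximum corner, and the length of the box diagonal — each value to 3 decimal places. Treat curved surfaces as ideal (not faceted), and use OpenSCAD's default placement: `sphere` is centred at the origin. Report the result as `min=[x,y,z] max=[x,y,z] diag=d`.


A = translate([-0.6, 4.9, 5.6]) sphere(r=10.1) → bbox [-10.7,-5.2,-4.5] .. [9.5,15,15.7]
B = sphere(r=9.5) → bbox [-9.5,-9.5,-9.5] .. [9.5,9.5,9.5]
lo = A.lo+B.lo = [-10.7-9.5, -5.2-9.5, -4.5-9.5] = [-20.200,-14.700,-14.000]
hi = A.hi+B.hi = [9.5+9.5, 15+9.5, 15.7+9.5] = [19.000,24.500,25.200]
diag = √(39.2²+39.2²+39.2²) = √4609.92 = 67.896

min=[-20.200,-14.700,-14.000] max=[19.000,24.500,25.200] diag=67.896


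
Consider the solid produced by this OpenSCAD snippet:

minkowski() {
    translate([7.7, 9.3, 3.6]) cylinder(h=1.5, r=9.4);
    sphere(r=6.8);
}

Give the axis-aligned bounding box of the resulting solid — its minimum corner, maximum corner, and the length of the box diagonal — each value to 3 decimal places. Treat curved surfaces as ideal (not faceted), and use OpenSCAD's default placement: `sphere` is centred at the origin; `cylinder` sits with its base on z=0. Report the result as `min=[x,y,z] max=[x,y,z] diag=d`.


min=[-8.500,-6.900,-3.200] max=[23.900,25.500,11.900] diag=48.244

A = translate([7.7, 9.3, 3.6]) cylinder(h=1.5, r=9.4) → bbox [-1.7,-0.1,3.6] .. [17.1,18.7,5.1]
B = sphere(r=6.8) → bbox [-6.8,-6.8,-6.8] .. [6.8,6.8,6.8]
lo = A.lo+B.lo = [-1.7-6.8, -0.1-6.8, 3.6-6.8] = [-8.500,-6.900,-3.200]
hi = A.hi+B.hi = [17.1+6.8, 18.7+6.8, 5.1+6.8] = [23.900,25.500,11.900]
diag = √(32.4²+32.4²+15.1²) = √2327.53 = 48.244


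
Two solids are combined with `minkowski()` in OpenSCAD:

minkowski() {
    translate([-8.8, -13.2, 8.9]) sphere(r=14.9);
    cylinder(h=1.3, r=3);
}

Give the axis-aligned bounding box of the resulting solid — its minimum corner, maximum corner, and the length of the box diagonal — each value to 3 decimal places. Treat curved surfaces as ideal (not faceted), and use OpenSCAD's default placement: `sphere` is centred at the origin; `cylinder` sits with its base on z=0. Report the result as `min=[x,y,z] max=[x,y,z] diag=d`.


min=[-26.700,-31.100,-6.000] max=[9.100,4.700,25.100] diag=59.418

A = translate([-8.8, -13.2, 8.9]) sphere(r=14.9) → bbox [-23.7,-28.1,-6] .. [6.1,1.7,23.8]
B = cylinder(h=1.3, r=3) → bbox [-3,-3,0] .. [3,3,1.3]
lo = A.lo+B.lo = [-23.7-3, -28.1-3, -6+0] = [-26.700,-31.100,-6.000]
hi = A.hi+B.hi = [6.1+3, 1.7+3, 23.8+1.3] = [9.100,4.700,25.100]
diag = √(35.8²+35.8²+31.1²) = √3530.49 = 59.418


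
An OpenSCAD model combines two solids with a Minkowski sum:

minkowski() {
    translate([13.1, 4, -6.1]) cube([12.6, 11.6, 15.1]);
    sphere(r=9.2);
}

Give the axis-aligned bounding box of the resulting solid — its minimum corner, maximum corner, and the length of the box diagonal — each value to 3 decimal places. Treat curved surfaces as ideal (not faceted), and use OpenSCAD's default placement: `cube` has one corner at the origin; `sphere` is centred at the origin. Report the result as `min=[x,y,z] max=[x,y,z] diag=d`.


min=[3.900,-5.200,-15.300] max=[34.900,24.800,18.200] diag=54.619

A = translate([13.1, 4, -6.1]) cube([12.6, 11.6, 15.1]) → bbox [13.1,4,-6.1] .. [25.7,15.6,9]
B = sphere(r=9.2) → bbox [-9.2,-9.2,-9.2] .. [9.2,9.2,9.2]
lo = A.lo+B.lo = [13.1-9.2, 4-9.2, -6.1-9.2] = [3.900,-5.200,-15.300]
hi = A.hi+B.hi = [25.7+9.2, 15.6+9.2, 9+9.2] = [34.900,24.800,18.200]
diag = √(31²+30²+33.5²) = √2983.25 = 54.619


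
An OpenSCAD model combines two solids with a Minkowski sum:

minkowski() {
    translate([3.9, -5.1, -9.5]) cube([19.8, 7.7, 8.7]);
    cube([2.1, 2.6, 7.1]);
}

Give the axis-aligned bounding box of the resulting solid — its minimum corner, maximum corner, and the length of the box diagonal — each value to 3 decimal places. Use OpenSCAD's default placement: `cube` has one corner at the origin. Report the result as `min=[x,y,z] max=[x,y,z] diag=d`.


A = translate([3.9, -5.1, -9.5]) cube([19.8, 7.7, 8.7]) → bbox [3.9,-5.1,-9.5] .. [23.7,2.6,-0.8]
B = cube([2.1, 2.6, 7.1]) → bbox [0,0,0] .. [2.1,2.6,7.1]
lo = A.lo+B.lo = [3.9+0, -5.1+0, -9.5+0] = [3.900,-5.100,-9.500]
hi = A.hi+B.hi = [23.7+2.1, 2.6+2.6, -0.8+7.1] = [25.800,5.200,6.300]
diag = √(21.9²+10.3²+15.8²) = √835.34 = 28.902

min=[3.900,-5.100,-9.500] max=[25.800,5.200,6.300] diag=28.902


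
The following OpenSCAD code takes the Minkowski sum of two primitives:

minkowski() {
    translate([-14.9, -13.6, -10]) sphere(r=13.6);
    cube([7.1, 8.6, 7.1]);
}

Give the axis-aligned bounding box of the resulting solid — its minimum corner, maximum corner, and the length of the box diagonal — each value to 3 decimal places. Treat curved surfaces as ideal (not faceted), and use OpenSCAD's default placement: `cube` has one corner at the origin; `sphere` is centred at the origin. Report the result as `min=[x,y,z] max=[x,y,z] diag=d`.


min=[-28.500,-27.200,-23.600] max=[5.800,8.600,10.700] diag=60.288

A = translate([-14.9, -13.6, -10]) sphere(r=13.6) → bbox [-28.5,-27.2,-23.6] .. [-1.3,0,3.6]
B = cube([7.1, 8.6, 7.1]) → bbox [0,0,0] .. [7.1,8.6,7.1]
lo = A.lo+B.lo = [-28.5+0, -27.2+0, -23.6+0] = [-28.500,-27.200,-23.600]
hi = A.hi+B.hi = [-1.3+7.1, 0+8.6, 3.6+7.1] = [5.800,8.600,10.700]
diag = √(34.3²+35.8²+34.3²) = √3634.62 = 60.288


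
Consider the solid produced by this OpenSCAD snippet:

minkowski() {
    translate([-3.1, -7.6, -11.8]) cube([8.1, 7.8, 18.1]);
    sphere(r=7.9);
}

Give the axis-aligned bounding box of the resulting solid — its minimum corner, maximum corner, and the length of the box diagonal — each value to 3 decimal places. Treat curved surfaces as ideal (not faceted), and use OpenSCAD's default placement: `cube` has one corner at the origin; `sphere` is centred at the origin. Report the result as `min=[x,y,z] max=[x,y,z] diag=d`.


A = translate([-3.1, -7.6, -11.8]) cube([8.1, 7.8, 18.1]) → bbox [-3.1,-7.6,-11.8] .. [5,0.2,6.3]
B = sphere(r=7.9) → bbox [-7.9,-7.9,-7.9] .. [7.9,7.9,7.9]
lo = A.lo+B.lo = [-3.1-7.9, -7.6-7.9, -11.8-7.9] = [-11.000,-15.500,-19.700]
hi = A.hi+B.hi = [5+7.9, 0.2+7.9, 6.3+7.9] = [12.900,8.100,14.200]
diag = √(23.9²+23.6²+33.9²) = √2277.38 = 47.722

min=[-11.000,-15.500,-19.700] max=[12.900,8.100,14.200] diag=47.722


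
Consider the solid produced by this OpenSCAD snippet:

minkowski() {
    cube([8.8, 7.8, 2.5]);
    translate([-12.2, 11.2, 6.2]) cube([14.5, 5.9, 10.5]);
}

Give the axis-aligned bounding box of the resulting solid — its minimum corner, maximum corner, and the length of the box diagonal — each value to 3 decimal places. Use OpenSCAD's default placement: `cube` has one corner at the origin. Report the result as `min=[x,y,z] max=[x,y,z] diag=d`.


A = translate([-12.2, 11.2, 6.2]) cube([14.5, 5.9, 10.5]) → bbox [-12.2,11.2,6.2] .. [2.3,17.1,16.7]
B = cube([8.8, 7.8, 2.5]) → bbox [0,0,0] .. [8.8,7.8,2.5]
lo = A.lo+B.lo = [-12.2+0, 11.2+0, 6.2+0] = [-12.200,11.200,6.200]
hi = A.hi+B.hi = [2.3+8.8, 17.1+7.8, 16.7+2.5] = [11.100,24.900,19.200]
diag = √(23.3²+13.7²+13²) = √899.58 = 29.993

min=[-12.200,11.200,6.200] max=[11.100,24.900,19.200] diag=29.993


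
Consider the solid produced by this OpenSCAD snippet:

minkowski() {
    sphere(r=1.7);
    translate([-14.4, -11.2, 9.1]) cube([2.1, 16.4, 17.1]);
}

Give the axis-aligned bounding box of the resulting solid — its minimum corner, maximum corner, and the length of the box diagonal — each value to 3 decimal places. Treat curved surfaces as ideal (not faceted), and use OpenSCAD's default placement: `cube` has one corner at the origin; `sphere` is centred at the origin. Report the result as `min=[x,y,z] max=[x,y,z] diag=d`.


min=[-16.100,-12.900,7.400] max=[-10.600,6.900,27.900] diag=29.027

A = translate([-14.4, -11.2, 9.1]) cube([2.1, 16.4, 17.1]) → bbox [-14.4,-11.2,9.1] .. [-12.3,5.2,26.2]
B = sphere(r=1.7) → bbox [-1.7,-1.7,-1.7] .. [1.7,1.7,1.7]
lo = A.lo+B.lo = [-14.4-1.7, -11.2-1.7, 9.1-1.7] = [-16.100,-12.900,7.400]
hi = A.hi+B.hi = [-12.3+1.7, 5.2+1.7, 26.2+1.7] = [-10.600,6.900,27.900]
diag = √(5.5²+19.8²+20.5²) = √842.54 = 29.027


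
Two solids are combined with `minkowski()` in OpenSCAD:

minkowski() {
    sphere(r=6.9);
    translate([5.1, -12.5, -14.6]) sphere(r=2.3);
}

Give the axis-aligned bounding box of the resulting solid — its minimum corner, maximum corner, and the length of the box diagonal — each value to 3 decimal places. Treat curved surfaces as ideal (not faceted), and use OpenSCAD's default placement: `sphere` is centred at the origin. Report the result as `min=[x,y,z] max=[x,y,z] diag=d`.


A = translate([5.1, -12.5, -14.6]) sphere(r=2.3) → bbox [2.8,-14.8,-16.9] .. [7.4,-10.2,-12.3]
B = sphere(r=6.9) → bbox [-6.9,-6.9,-6.9] .. [6.9,6.9,6.9]
lo = A.lo+B.lo = [2.8-6.9, -14.8-6.9, -16.9-6.9] = [-4.100,-21.700,-23.800]
hi = A.hi+B.hi = [7.4+6.9, -10.2+6.9, -12.3+6.9] = [14.300,-3.300,-5.400]
diag = √(18.4²+18.4²+18.4²) = √1015.68 = 31.870

min=[-4.100,-21.700,-23.800] max=[14.300,-3.300,-5.400] diag=31.870


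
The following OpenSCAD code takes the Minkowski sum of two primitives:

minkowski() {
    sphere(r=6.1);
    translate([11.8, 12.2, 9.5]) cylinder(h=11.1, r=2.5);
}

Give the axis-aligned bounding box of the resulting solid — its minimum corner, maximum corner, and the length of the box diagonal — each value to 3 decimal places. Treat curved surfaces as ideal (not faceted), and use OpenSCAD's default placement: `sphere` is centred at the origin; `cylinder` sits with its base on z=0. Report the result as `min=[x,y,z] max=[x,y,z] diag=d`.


min=[3.200,3.600,3.400] max=[20.400,20.800,26.700] diag=33.683

A = translate([11.8, 12.2, 9.5]) cylinder(h=11.1, r=2.5) → bbox [9.3,9.7,9.5] .. [14.3,14.7,20.6]
B = sphere(r=6.1) → bbox [-6.1,-6.1,-6.1] .. [6.1,6.1,6.1]
lo = A.lo+B.lo = [9.3-6.1, 9.7-6.1, 9.5-6.1] = [3.200,3.600,3.400]
hi = A.hi+B.hi = [14.3+6.1, 14.7+6.1, 20.6+6.1] = [20.400,20.800,26.700]
diag = √(17.2²+17.2²+23.3²) = √1134.57 = 33.683


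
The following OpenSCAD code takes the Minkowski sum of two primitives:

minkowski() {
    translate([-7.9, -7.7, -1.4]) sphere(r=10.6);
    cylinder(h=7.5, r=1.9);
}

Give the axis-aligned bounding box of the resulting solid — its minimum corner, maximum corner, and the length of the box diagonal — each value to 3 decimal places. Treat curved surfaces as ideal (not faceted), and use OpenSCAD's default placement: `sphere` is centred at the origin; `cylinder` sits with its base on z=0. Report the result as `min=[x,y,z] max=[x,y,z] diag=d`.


A = translate([-7.9, -7.7, -1.4]) sphere(r=10.6) → bbox [-18.5,-18.3,-12] .. [2.7,2.9,9.2]
B = cylinder(h=7.5, r=1.9) → bbox [-1.9,-1.9,0] .. [1.9,1.9,7.5]
lo = A.lo+B.lo = [-18.5-1.9, -18.3-1.9, -12+0] = [-20.400,-20.200,-12.000]
hi = A.hi+B.hi = [2.7+1.9, 2.9+1.9, 9.2+7.5] = [4.600,4.800,16.700]
diag = √(25²+25²+28.7²) = √2073.69 = 45.538

min=[-20.400,-20.200,-12.000] max=[4.600,4.800,16.700] diag=45.538


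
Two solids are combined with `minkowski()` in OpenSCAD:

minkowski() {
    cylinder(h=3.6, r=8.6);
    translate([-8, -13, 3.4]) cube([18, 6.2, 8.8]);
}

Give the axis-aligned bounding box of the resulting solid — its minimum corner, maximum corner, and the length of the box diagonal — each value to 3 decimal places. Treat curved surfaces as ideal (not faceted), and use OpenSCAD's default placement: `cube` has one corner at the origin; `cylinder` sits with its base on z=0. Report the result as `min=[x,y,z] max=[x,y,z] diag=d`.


A = translate([-8, -13, 3.4]) cube([18, 6.2, 8.8]) → bbox [-8,-13,3.4] .. [10,-6.8,12.2]
B = cylinder(h=3.6, r=8.6) → bbox [-8.6,-8.6,0] .. [8.6,8.6,3.6]
lo = A.lo+B.lo = [-8-8.6, -13-8.6, 3.4+0] = [-16.600,-21.600,3.400]
hi = A.hi+B.hi = [10+8.6, -6.8+8.6, 12.2+3.6] = [18.600,1.800,15.800]
diag = √(35.2²+23.4²+12.4²) = √1940.36 = 44.050

min=[-16.600,-21.600,3.400] max=[18.600,1.800,15.800] diag=44.050


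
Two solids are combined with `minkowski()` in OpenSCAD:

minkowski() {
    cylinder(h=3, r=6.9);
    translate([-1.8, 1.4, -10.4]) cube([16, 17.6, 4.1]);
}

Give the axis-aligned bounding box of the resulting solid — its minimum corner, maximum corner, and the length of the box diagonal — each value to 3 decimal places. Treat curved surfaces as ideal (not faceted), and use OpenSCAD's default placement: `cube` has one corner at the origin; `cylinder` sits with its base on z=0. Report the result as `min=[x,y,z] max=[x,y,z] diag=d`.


A = translate([-1.8, 1.4, -10.4]) cube([16, 17.6, 4.1]) → bbox [-1.8,1.4,-10.4] .. [14.2,19,-6.3]
B = cylinder(h=3, r=6.9) → bbox [-6.9,-6.9,0] .. [6.9,6.9,3]
lo = A.lo+B.lo = [-1.8-6.9, 1.4-6.9, -10.4+0] = [-8.700,-5.500,-10.400]
hi = A.hi+B.hi = [14.2+6.9, 19+6.9, -6.3+3] = [21.100,25.900,-3.300]
diag = √(29.8²+31.4²+7.1²) = √1924.41 = 43.868

min=[-8.700,-5.500,-10.400] max=[21.100,25.900,-3.300] diag=43.868


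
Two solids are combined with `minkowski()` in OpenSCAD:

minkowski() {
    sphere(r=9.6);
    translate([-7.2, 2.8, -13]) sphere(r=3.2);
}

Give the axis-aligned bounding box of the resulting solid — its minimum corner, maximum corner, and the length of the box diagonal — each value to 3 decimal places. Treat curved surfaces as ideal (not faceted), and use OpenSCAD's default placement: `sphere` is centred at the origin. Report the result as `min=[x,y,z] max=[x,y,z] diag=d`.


min=[-20.000,-10.000,-25.800] max=[5.600,15.600,-0.200] diag=44.341

A = translate([-7.2, 2.8, -13]) sphere(r=3.2) → bbox [-10.4,-0.4,-16.2] .. [-4,6,-9.8]
B = sphere(r=9.6) → bbox [-9.6,-9.6,-9.6] .. [9.6,9.6,9.6]
lo = A.lo+B.lo = [-10.4-9.6, -0.4-9.6, -16.2-9.6] = [-20.000,-10.000,-25.800]
hi = A.hi+B.hi = [-4+9.6, 6+9.6, -9.8+9.6] = [5.600,15.600,-0.200]
diag = √(25.6²+25.6²+25.6²) = √1966.08 = 44.341


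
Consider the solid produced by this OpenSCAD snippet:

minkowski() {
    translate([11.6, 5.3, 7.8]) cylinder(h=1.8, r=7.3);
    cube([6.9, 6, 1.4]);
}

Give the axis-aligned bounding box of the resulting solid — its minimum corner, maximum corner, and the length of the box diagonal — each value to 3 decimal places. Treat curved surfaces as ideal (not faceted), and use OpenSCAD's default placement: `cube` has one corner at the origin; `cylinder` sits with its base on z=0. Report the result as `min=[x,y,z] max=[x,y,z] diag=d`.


A = translate([11.6, 5.3, 7.8]) cylinder(h=1.8, r=7.3) → bbox [4.3,-2,7.8] .. [18.9,12.6,9.6]
B = cube([6.9, 6, 1.4]) → bbox [0,0,0] .. [6.9,6,1.4]
lo = A.lo+B.lo = [4.3+0, -2+0, 7.8+0] = [4.300,-2.000,7.800]
hi = A.hi+B.hi = [18.9+6.9, 12.6+6, 9.6+1.4] = [25.800,18.600,11.000]
diag = √(21.5²+20.6²+3.2²) = √896.85 = 29.947

min=[4.300,-2.000,7.800] max=[25.800,18.600,11.000] diag=29.947


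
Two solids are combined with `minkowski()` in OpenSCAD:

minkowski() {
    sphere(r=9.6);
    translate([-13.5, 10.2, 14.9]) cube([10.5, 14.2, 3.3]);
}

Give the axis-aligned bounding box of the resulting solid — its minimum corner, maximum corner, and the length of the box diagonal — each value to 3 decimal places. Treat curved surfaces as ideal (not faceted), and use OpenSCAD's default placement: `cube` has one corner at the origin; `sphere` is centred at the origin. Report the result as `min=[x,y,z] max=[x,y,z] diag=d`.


min=[-23.100,0.600,5.300] max=[6.600,34.000,27.800] diag=50.039

A = translate([-13.5, 10.2, 14.9]) cube([10.5, 14.2, 3.3]) → bbox [-13.5,10.2,14.9] .. [-3,24.4,18.2]
B = sphere(r=9.6) → bbox [-9.6,-9.6,-9.6] .. [9.6,9.6,9.6]
lo = A.lo+B.lo = [-13.5-9.6, 10.2-9.6, 14.9-9.6] = [-23.100,0.600,5.300]
hi = A.hi+B.hi = [-3+9.6, 24.4+9.6, 18.2+9.6] = [6.600,34.000,27.800]
diag = √(29.7²+33.4²+22.5²) = √2503.9 = 50.039


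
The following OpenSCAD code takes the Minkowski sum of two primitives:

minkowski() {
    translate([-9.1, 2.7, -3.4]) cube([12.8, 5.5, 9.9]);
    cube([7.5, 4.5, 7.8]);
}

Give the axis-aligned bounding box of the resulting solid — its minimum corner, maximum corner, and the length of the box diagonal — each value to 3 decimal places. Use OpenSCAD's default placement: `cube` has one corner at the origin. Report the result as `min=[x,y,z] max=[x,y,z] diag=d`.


A = translate([-9.1, 2.7, -3.4]) cube([12.8, 5.5, 9.9]) → bbox [-9.1,2.7,-3.4] .. [3.7,8.2,6.5]
B = cube([7.5, 4.5, 7.8]) → bbox [0,0,0] .. [7.5,4.5,7.8]
lo = A.lo+B.lo = [-9.1+0, 2.7+0, -3.4+0] = [-9.100,2.700,-3.400]
hi = A.hi+B.hi = [3.7+7.5, 8.2+4.5, 6.5+7.8] = [11.200,12.700,14.300]
diag = √(20.3²+10²+17.7²) = √825.38 = 28.729

min=[-9.100,2.700,-3.400] max=[11.200,12.700,14.300] diag=28.729


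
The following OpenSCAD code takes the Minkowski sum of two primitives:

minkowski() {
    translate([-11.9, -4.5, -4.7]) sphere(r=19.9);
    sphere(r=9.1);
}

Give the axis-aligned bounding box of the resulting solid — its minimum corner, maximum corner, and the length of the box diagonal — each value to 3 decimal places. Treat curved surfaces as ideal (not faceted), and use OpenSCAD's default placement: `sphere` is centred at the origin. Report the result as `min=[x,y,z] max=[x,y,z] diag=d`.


min=[-40.900,-33.500,-33.700] max=[17.100,24.500,24.300] diag=100.459

A = translate([-11.9, -4.5, -4.7]) sphere(r=19.9) → bbox [-31.8,-24.4,-24.6] .. [8,15.4,15.2]
B = sphere(r=9.1) → bbox [-9.1,-9.1,-9.1] .. [9.1,9.1,9.1]
lo = A.lo+B.lo = [-31.8-9.1, -24.4-9.1, -24.6-9.1] = [-40.900,-33.500,-33.700]
hi = A.hi+B.hi = [8+9.1, 15.4+9.1, 15.2+9.1] = [17.100,24.500,24.300]
diag = √(58²+58²+58²) = √10092 = 100.459


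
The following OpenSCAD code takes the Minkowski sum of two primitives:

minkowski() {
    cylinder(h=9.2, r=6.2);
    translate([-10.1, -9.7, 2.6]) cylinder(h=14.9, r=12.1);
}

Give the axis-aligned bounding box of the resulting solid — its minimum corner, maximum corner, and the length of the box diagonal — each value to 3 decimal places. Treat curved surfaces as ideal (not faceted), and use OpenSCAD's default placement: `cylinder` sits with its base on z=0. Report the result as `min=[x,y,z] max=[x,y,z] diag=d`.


min=[-28.400,-28.000,2.600] max=[8.200,8.600,26.700] diag=57.096

A = translate([-10.1, -9.7, 2.6]) cylinder(h=14.9, r=12.1) → bbox [-22.2,-21.8,2.6] .. [2,2.4,17.5]
B = cylinder(h=9.2, r=6.2) → bbox [-6.2,-6.2,0] .. [6.2,6.2,9.2]
lo = A.lo+B.lo = [-22.2-6.2, -21.8-6.2, 2.6+0] = [-28.400,-28.000,2.600]
hi = A.hi+B.hi = [2+6.2, 2.4+6.2, 17.5+9.2] = [8.200,8.600,26.700]
diag = √(36.6²+36.6²+24.1²) = √3259.93 = 57.096
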